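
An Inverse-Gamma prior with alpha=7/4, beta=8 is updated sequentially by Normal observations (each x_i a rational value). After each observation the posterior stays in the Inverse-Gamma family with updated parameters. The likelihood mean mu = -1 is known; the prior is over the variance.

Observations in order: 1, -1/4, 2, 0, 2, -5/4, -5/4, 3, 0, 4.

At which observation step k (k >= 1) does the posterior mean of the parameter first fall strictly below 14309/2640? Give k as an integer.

obs 1: x=1 → posterior Inverse-Gamma(9/4, 10)
obs 2: x=-1/4 → posterior Inverse-Gamma(11/4, 329/32)
obs 3: x=2 → posterior Inverse-Gamma(13/4, 473/32)
obs 4: x=0 → posterior Inverse-Gamma(15/4, 489/32)
obs 5: x=2 → posterior Inverse-Gamma(17/4, 633/32)
obs 6: x=-5/4 → posterior Inverse-Gamma(19/4, 317/16)
obs 7: x=-5/4 → posterior Inverse-Gamma(21/4, 635/32)
obs 8: x=3 → posterior Inverse-Gamma(23/4, 891/32)
obs 9: x=0 → posterior Inverse-Gamma(25/4, 907/32)
obs 10: x=4 → posterior Inverse-Gamma(27/4, 1307/32)

k = 6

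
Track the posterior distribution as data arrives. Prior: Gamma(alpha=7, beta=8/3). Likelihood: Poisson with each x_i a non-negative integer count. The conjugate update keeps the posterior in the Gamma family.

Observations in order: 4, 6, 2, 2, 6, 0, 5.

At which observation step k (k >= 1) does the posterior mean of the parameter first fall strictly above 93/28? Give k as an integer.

obs 1: x=4 → posterior Gamma(11, 11/3)
obs 2: x=6 → posterior Gamma(17, 14/3)
obs 3: x=2 → posterior Gamma(19, 17/3)
obs 4: x=2 → posterior Gamma(21, 20/3)
obs 5: x=6 → posterior Gamma(27, 23/3)
obs 6: x=0 → posterior Gamma(27, 26/3)
obs 7: x=5 → posterior Gamma(32, 29/3)

k = 2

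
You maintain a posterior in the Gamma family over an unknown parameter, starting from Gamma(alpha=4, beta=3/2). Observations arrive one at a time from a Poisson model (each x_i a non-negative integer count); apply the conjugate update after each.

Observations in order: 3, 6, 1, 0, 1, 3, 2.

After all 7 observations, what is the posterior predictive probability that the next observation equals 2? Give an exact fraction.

3413954381583960918817344840/13569980418174090907801371961

obs 1: x=3 → posterior Gamma(7, 5/2)
obs 2: x=6 → posterior Gamma(13, 7/2)
obs 3: x=1 → posterior Gamma(14, 9/2)
obs 4: x=0 → posterior Gamma(14, 11/2)
obs 5: x=1 → posterior Gamma(15, 13/2)
obs 6: x=3 → posterior Gamma(18, 15/2)
obs 7: x=2 → posterior Gamma(20, 17/2)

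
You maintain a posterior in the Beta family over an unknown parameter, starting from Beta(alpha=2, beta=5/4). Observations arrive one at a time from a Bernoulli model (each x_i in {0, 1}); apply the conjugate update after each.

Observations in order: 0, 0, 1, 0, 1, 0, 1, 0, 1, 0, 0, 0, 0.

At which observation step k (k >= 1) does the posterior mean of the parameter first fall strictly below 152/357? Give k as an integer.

k = 2

obs 1: x=0 → posterior Beta(2, 9/4)
obs 2: x=0 → posterior Beta(2, 13/4)
obs 3: x=1 → posterior Beta(3, 13/4)
obs 4: x=0 → posterior Beta(3, 17/4)
obs 5: x=1 → posterior Beta(4, 17/4)
obs 6: x=0 → posterior Beta(4, 21/4)
obs 7: x=1 → posterior Beta(5, 21/4)
obs 8: x=0 → posterior Beta(5, 25/4)
obs 9: x=1 → posterior Beta(6, 25/4)
obs 10: x=0 → posterior Beta(6, 29/4)
obs 11: x=0 → posterior Beta(6, 33/4)
obs 12: x=0 → posterior Beta(6, 37/4)
obs 13: x=0 → posterior Beta(6, 41/4)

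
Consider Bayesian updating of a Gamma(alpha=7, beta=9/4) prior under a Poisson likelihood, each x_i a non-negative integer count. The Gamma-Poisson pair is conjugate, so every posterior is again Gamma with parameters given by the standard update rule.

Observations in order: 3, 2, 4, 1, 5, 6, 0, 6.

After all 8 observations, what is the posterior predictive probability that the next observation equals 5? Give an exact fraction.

obs 1: x=3 → posterior Gamma(10, 13/4)
obs 2: x=2 → posterior Gamma(12, 17/4)
obs 3: x=4 → posterior Gamma(16, 21/4)
obs 4: x=1 → posterior Gamma(17, 25/4)
obs 5: x=5 → posterior Gamma(22, 29/4)
obs 6: x=6 → posterior Gamma(28, 33/4)
obs 7: x=0 → posterior Gamma(28, 37/4)
obs 8: x=6 → posterior Gamma(34, 41/4)

1170801761549055107183613576007334876718918588731448234664708096/9957877572415271755884816108973157975924550555646419525146484375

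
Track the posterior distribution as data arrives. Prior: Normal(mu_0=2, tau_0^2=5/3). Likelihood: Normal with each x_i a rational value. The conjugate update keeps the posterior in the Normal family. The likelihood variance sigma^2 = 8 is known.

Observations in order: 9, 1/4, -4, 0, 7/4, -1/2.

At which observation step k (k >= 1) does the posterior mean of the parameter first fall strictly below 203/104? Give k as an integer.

k = 3

obs 1: x=9 → posterior Normal(93/29, 40/29)
obs 2: x=1/4 → posterior Normal(377/136, 20/17)
obs 3: x=-4 → posterior Normal(99/52, 40/39)
obs 4: x=0 → posterior Normal(27/16, 10/11)
obs 5: x=7/4 → posterior Normal(83/49, 40/49)
obs 6: x=-1/2 → posterior Normal(161/108, 20/27)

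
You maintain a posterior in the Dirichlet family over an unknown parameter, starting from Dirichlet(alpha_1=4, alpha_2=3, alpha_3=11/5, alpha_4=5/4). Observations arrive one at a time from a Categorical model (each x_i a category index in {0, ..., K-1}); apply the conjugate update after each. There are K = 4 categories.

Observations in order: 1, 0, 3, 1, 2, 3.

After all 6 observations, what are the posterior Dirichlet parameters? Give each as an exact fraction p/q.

obs 1: x=1 → posterior Dirichlet(4, 4, 11/5, 5/4)
obs 2: x=0 → posterior Dirichlet(5, 4, 11/5, 5/4)
obs 3: x=3 → posterior Dirichlet(5, 4, 11/5, 9/4)
obs 4: x=1 → posterior Dirichlet(5, 5, 11/5, 9/4)
obs 5: x=2 → posterior Dirichlet(5, 5, 16/5, 9/4)
obs 6: x=3 → posterior Dirichlet(5, 5, 16/5, 13/4)

alpha_1=5, alpha_2=5, alpha_3=16/5, alpha_4=13/4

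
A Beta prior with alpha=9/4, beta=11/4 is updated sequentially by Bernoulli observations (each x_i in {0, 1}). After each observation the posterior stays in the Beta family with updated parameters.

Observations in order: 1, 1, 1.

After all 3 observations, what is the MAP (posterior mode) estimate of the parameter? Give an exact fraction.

obs 1: x=1 → posterior Beta(13/4, 11/4)
obs 2: x=1 → posterior Beta(17/4, 11/4)
obs 3: x=1 → posterior Beta(21/4, 11/4)

17/24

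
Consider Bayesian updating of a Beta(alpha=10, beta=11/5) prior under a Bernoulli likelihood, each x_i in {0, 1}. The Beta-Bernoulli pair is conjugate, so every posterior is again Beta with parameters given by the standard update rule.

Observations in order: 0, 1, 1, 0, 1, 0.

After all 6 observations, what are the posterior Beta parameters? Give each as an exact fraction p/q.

alpha=13, beta=26/5

obs 1: x=0 → posterior Beta(10, 16/5)
obs 2: x=1 → posterior Beta(11, 16/5)
obs 3: x=1 → posterior Beta(12, 16/5)
obs 4: x=0 → posterior Beta(12, 21/5)
obs 5: x=1 → posterior Beta(13, 21/5)
obs 6: x=0 → posterior Beta(13, 26/5)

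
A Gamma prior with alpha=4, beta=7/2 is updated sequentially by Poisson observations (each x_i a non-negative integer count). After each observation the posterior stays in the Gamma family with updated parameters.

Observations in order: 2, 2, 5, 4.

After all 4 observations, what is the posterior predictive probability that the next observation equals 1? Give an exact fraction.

197052250671386718750/827240261886336764177

obs 1: x=2 → posterior Gamma(6, 9/2)
obs 2: x=2 → posterior Gamma(8, 11/2)
obs 3: x=5 → posterior Gamma(13, 13/2)
obs 4: x=4 → posterior Gamma(17, 15/2)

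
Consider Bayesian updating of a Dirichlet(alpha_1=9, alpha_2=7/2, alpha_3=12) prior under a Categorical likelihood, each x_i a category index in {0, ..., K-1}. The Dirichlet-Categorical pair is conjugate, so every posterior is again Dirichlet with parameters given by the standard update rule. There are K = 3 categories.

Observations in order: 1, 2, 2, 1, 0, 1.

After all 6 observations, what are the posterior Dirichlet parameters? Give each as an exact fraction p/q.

obs 1: x=1 → posterior Dirichlet(9, 9/2, 12)
obs 2: x=2 → posterior Dirichlet(9, 9/2, 13)
obs 3: x=2 → posterior Dirichlet(9, 9/2, 14)
obs 4: x=1 → posterior Dirichlet(9, 11/2, 14)
obs 5: x=0 → posterior Dirichlet(10, 11/2, 14)
obs 6: x=1 → posterior Dirichlet(10, 13/2, 14)

alpha_1=10, alpha_2=13/2, alpha_3=14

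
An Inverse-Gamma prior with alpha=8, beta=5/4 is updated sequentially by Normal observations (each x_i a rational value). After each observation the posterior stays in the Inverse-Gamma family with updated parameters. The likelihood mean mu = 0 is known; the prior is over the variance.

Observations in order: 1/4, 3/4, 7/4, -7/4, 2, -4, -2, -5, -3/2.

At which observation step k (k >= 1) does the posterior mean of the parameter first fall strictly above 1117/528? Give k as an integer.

obs 1: x=1/4 → posterior Inverse-Gamma(17/2, 41/32)
obs 2: x=3/4 → posterior Inverse-Gamma(9, 25/16)
obs 3: x=7/4 → posterior Inverse-Gamma(19/2, 99/32)
obs 4: x=-7/4 → posterior Inverse-Gamma(10, 37/8)
obs 5: x=2 → posterior Inverse-Gamma(21/2, 53/8)
obs 6: x=-4 → posterior Inverse-Gamma(11, 117/8)
obs 7: x=-2 → posterior Inverse-Gamma(23/2, 133/8)
obs 8: x=-5 → posterior Inverse-Gamma(12, 233/8)
obs 9: x=-3/2 → posterior Inverse-Gamma(25/2, 121/4)

k = 8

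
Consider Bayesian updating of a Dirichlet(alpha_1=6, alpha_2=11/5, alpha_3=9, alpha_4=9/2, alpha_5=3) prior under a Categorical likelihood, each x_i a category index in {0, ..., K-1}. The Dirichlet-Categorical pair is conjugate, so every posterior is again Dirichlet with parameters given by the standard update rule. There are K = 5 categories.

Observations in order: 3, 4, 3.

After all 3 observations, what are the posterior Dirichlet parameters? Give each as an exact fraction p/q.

obs 1: x=3 → posterior Dirichlet(6, 11/5, 9, 11/2, 3)
obs 2: x=4 → posterior Dirichlet(6, 11/5, 9, 11/2, 4)
obs 3: x=3 → posterior Dirichlet(6, 11/5, 9, 13/2, 4)

alpha_1=6, alpha_2=11/5, alpha_3=9, alpha_4=13/2, alpha_5=4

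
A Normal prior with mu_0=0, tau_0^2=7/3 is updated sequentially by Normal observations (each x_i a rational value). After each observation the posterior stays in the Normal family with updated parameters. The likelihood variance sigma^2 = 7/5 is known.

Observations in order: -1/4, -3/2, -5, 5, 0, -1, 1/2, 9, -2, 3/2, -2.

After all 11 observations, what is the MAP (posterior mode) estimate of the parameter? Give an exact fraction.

85/232

obs 1: x=-1/4 → posterior Normal(-5/32, 7/8)
obs 2: x=-3/2 → posterior Normal(-35/52, 7/13)
obs 3: x=-5 → posterior Normal(-15/8, 7/18)
obs 4: x=5 → posterior Normal(-35/92, 7/23)
obs 5: x=0 → posterior Normal(-5/16, 1/4)
obs 6: x=-1 → posterior Normal(-5/12, 7/33)
obs 7: x=1/2 → posterior Normal(-45/152, 7/38)
obs 8: x=9 → posterior Normal(135/172, 7/43)
obs 9: x=-2 → posterior Normal(95/192, 7/48)
obs 10: x=3/2 → posterior Normal(125/212, 7/53)
obs 11: x=-2 → posterior Normal(85/232, 7/58)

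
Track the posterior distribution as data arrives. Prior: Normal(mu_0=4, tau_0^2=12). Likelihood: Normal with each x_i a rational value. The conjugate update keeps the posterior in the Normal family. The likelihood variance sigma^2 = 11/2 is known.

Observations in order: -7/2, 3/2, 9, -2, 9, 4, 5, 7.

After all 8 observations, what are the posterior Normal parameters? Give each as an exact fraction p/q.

mu_0=764/203, tau_0^2=132/203

obs 1: x=-7/2 → posterior Normal(-8/7, 132/35)
obs 2: x=3/2 → posterior Normal(-4/59, 132/59)
obs 3: x=9 → posterior Normal(212/83, 132/83)
obs 4: x=-2 → posterior Normal(164/107, 132/107)
obs 5: x=9 → posterior Normal(380/131, 132/131)
obs 6: x=4 → posterior Normal(476/155, 132/155)
obs 7: x=5 → posterior Normal(596/179, 132/179)
obs 8: x=7 → posterior Normal(764/203, 132/203)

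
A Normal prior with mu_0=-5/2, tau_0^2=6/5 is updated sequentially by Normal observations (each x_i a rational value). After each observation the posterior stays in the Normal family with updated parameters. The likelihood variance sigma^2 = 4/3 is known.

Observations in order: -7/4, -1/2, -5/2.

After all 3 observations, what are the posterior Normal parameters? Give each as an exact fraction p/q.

mu_0=-271/148, tau_0^2=12/37

obs 1: x=-7/4 → posterior Normal(-163/76, 12/19)
obs 2: x=-1/2 → posterior Normal(-181/112, 3/7)
obs 3: x=-5/2 → posterior Normal(-271/148, 12/37)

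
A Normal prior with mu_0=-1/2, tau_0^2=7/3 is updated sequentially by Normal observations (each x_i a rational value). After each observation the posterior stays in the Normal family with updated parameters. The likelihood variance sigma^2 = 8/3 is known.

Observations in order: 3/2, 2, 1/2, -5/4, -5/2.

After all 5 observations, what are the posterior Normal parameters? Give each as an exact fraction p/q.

obs 1: x=3/2 → posterior Normal(13/30, 56/45)
obs 2: x=2 → posterior Normal(41/44, 28/33)
obs 3: x=1/2 → posterior Normal(24/29, 56/87)
obs 4: x=-5/4 → posterior Normal(61/144, 14/27)
obs 5: x=-5/2 → posterior Normal(-9/172, 56/129)

mu_0=-9/172, tau_0^2=56/129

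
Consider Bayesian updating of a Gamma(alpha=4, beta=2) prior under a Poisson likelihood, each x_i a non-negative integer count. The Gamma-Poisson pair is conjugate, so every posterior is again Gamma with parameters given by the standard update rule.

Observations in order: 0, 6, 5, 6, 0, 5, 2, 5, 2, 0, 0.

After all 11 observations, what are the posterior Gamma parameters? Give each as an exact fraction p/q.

obs 1: x=0 → posterior Gamma(4, 3)
obs 2: x=6 → posterior Gamma(10, 4)
obs 3: x=5 → posterior Gamma(15, 5)
obs 4: x=6 → posterior Gamma(21, 6)
obs 5: x=0 → posterior Gamma(21, 7)
obs 6: x=5 → posterior Gamma(26, 8)
obs 7: x=2 → posterior Gamma(28, 9)
obs 8: x=5 → posterior Gamma(33, 10)
obs 9: x=2 → posterior Gamma(35, 11)
obs 10: x=0 → posterior Gamma(35, 12)
obs 11: x=0 → posterior Gamma(35, 13)

alpha=35, beta=13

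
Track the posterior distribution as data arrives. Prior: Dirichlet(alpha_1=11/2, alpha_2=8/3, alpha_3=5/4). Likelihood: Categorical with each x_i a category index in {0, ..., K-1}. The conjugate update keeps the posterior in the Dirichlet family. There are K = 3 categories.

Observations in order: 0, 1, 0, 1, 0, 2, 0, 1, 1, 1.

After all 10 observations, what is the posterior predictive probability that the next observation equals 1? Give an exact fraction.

92/233

obs 1: x=0 → posterior Dirichlet(13/2, 8/3, 5/4)
obs 2: x=1 → posterior Dirichlet(13/2, 11/3, 5/4)
obs 3: x=0 → posterior Dirichlet(15/2, 11/3, 5/4)
obs 4: x=1 → posterior Dirichlet(15/2, 14/3, 5/4)
obs 5: x=0 → posterior Dirichlet(17/2, 14/3, 5/4)
obs 6: x=2 → posterior Dirichlet(17/2, 14/3, 9/4)
obs 7: x=0 → posterior Dirichlet(19/2, 14/3, 9/4)
obs 8: x=1 → posterior Dirichlet(19/2, 17/3, 9/4)
obs 9: x=1 → posterior Dirichlet(19/2, 20/3, 9/4)
obs 10: x=1 → posterior Dirichlet(19/2, 23/3, 9/4)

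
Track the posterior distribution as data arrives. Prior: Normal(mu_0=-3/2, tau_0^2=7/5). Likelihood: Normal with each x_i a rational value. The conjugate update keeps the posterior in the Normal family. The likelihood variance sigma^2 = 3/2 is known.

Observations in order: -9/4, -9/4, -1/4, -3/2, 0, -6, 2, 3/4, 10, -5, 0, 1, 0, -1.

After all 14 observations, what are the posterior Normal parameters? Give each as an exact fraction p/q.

obs 1: x=-9/4 → posterior Normal(-54/29, 21/29)
obs 2: x=-9/4 → posterior Normal(-171/86, 21/43)
obs 3: x=-1/4 → posterior Normal(-89/57, 7/19)
obs 4: x=-3/2 → posterior Normal(-110/71, 21/71)
obs 5: x=0 → posterior Normal(-22/17, 21/85)
obs 6: x=-6 → posterior Normal(-194/99, 7/33)
obs 7: x=2 → posterior Normal(-166/113, 21/113)
obs 8: x=3/4 → posterior Normal(-311/254, 21/127)
obs 9: x=10 → posterior Normal(-31/282, 7/47)
obs 10: x=-5 → posterior Normal(-171/310, 21/155)
obs 11: x=0 → posterior Normal(-171/338, 21/169)
obs 12: x=1 → posterior Normal(-143/366, 7/61)
obs 13: x=0 → posterior Normal(-143/394, 21/197)
obs 14: x=-1 → posterior Normal(-171/422, 21/211)

mu_0=-171/422, tau_0^2=21/211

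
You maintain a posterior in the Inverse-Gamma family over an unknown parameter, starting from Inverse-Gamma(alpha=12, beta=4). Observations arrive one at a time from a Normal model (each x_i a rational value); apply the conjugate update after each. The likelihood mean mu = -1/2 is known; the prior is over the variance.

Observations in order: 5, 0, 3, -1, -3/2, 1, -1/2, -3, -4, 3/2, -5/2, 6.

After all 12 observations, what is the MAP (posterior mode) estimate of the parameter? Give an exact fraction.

obs 1: x=5 → posterior Inverse-Gamma(25/2, 153/8)
obs 2: x=0 → posterior Inverse-Gamma(13, 77/4)
obs 3: x=3 → posterior Inverse-Gamma(27/2, 203/8)
obs 4: x=-1 → posterior Inverse-Gamma(14, 51/2)
obs 5: x=-3/2 → posterior Inverse-Gamma(29/2, 26)
obs 6: x=1 → posterior Inverse-Gamma(15, 217/8)
obs 7: x=-1/2 → posterior Inverse-Gamma(31/2, 217/8)
obs 8: x=-3 → posterior Inverse-Gamma(16, 121/4)
obs 9: x=-4 → posterior Inverse-Gamma(33/2, 291/8)
obs 10: x=3/2 → posterior Inverse-Gamma(17, 307/8)
obs 11: x=-5/2 → posterior Inverse-Gamma(35/2, 323/8)
obs 12: x=6 → posterior Inverse-Gamma(18, 123/2)

123/38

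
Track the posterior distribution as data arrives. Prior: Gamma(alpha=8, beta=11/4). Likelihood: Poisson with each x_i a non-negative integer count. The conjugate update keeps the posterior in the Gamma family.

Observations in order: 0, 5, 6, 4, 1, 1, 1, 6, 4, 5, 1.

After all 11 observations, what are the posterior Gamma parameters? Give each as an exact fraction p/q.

obs 1: x=0 → posterior Gamma(8, 15/4)
obs 2: x=5 → posterior Gamma(13, 19/4)
obs 3: x=6 → posterior Gamma(19, 23/4)
obs 4: x=4 → posterior Gamma(23, 27/4)
obs 5: x=1 → posterior Gamma(24, 31/4)
obs 6: x=1 → posterior Gamma(25, 35/4)
obs 7: x=1 → posterior Gamma(26, 39/4)
obs 8: x=6 → posterior Gamma(32, 43/4)
obs 9: x=4 → posterior Gamma(36, 47/4)
obs 10: x=5 → posterior Gamma(41, 51/4)
obs 11: x=1 → posterior Gamma(42, 55/4)

alpha=42, beta=55/4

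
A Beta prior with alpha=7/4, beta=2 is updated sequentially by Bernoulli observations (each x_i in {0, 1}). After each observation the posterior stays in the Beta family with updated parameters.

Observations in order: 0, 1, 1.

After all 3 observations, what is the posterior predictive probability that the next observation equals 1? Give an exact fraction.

5/9

obs 1: x=0 → posterior Beta(7/4, 3)
obs 2: x=1 → posterior Beta(11/4, 3)
obs 3: x=1 → posterior Beta(15/4, 3)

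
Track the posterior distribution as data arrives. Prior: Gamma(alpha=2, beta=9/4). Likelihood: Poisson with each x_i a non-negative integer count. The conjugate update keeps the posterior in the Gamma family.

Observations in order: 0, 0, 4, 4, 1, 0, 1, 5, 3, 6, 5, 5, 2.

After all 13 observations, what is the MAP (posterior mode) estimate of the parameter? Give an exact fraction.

obs 1: x=0 → posterior Gamma(2, 13/4)
obs 2: x=0 → posterior Gamma(2, 17/4)
obs 3: x=4 → posterior Gamma(6, 21/4)
obs 4: x=4 → posterior Gamma(10, 25/4)
obs 5: x=1 → posterior Gamma(11, 29/4)
obs 6: x=0 → posterior Gamma(11, 33/4)
obs 7: x=1 → posterior Gamma(12, 37/4)
obs 8: x=5 → posterior Gamma(17, 41/4)
obs 9: x=3 → posterior Gamma(20, 45/4)
obs 10: x=6 → posterior Gamma(26, 49/4)
obs 11: x=5 → posterior Gamma(31, 53/4)
obs 12: x=5 → posterior Gamma(36, 57/4)
obs 13: x=2 → posterior Gamma(38, 61/4)

148/61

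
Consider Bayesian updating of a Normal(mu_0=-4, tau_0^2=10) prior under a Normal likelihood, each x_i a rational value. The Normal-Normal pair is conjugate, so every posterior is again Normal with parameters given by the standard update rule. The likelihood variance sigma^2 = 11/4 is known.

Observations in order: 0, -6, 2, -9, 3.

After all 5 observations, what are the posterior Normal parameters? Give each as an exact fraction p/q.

mu_0=-444/211, tau_0^2=110/211

obs 1: x=0 → posterior Normal(-44/51, 110/51)
obs 2: x=-6 → posterior Normal(-284/91, 110/91)
obs 3: x=2 → posterior Normal(-204/131, 110/131)
obs 4: x=-9 → posterior Normal(-188/57, 110/171)
obs 5: x=3 → posterior Normal(-444/211, 110/211)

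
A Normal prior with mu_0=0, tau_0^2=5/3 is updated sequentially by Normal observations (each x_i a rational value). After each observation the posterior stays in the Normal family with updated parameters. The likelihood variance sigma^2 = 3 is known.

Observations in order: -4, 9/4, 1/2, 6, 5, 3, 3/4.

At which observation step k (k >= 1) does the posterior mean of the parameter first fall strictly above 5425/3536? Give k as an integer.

k = 6

obs 1: x=-4 → posterior Normal(-10/7, 15/14)
obs 2: x=9/4 → posterior Normal(-35/76, 15/19)
obs 3: x=1/2 → posterior Normal(-25/96, 5/8)
obs 4: x=6 → posterior Normal(95/116, 15/29)
obs 5: x=5 → posterior Normal(195/136, 15/34)
obs 6: x=3 → posterior Normal(85/52, 5/13)
obs 7: x=3/4 → posterior Normal(135/88, 15/44)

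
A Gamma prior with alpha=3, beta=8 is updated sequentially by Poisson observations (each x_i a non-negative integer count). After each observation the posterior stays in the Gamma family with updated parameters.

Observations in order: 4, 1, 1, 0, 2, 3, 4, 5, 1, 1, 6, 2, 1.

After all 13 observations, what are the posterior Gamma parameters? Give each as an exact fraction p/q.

obs 1: x=4 → posterior Gamma(7, 9)
obs 2: x=1 → posterior Gamma(8, 10)
obs 3: x=1 → posterior Gamma(9, 11)
obs 4: x=0 → posterior Gamma(9, 12)
obs 5: x=2 → posterior Gamma(11, 13)
obs 6: x=3 → posterior Gamma(14, 14)
obs 7: x=4 → posterior Gamma(18, 15)
obs 8: x=5 → posterior Gamma(23, 16)
obs 9: x=1 → posterior Gamma(24, 17)
obs 10: x=1 → posterior Gamma(25, 18)
obs 11: x=6 → posterior Gamma(31, 19)
obs 12: x=2 → posterior Gamma(33, 20)
obs 13: x=1 → posterior Gamma(34, 21)

alpha=34, beta=21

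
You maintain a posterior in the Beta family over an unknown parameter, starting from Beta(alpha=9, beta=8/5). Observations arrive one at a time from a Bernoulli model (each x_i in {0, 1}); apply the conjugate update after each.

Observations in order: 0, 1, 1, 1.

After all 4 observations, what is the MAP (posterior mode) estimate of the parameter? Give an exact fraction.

55/63

obs 1: x=0 → posterior Beta(9, 13/5)
obs 2: x=1 → posterior Beta(10, 13/5)
obs 3: x=1 → posterior Beta(11, 13/5)
obs 4: x=1 → posterior Beta(12, 13/5)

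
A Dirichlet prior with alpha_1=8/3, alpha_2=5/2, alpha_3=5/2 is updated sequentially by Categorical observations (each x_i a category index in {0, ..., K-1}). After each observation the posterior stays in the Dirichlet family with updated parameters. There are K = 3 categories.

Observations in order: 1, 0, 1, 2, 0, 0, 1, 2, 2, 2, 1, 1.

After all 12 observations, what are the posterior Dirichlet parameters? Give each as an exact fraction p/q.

obs 1: x=1 → posterior Dirichlet(8/3, 7/2, 5/2)
obs 2: x=0 → posterior Dirichlet(11/3, 7/2, 5/2)
obs 3: x=1 → posterior Dirichlet(11/3, 9/2, 5/2)
obs 4: x=2 → posterior Dirichlet(11/3, 9/2, 7/2)
obs 5: x=0 → posterior Dirichlet(14/3, 9/2, 7/2)
obs 6: x=0 → posterior Dirichlet(17/3, 9/2, 7/2)
obs 7: x=1 → posterior Dirichlet(17/3, 11/2, 7/2)
obs 8: x=2 → posterior Dirichlet(17/3, 11/2, 9/2)
obs 9: x=2 → posterior Dirichlet(17/3, 11/2, 11/2)
obs 10: x=2 → posterior Dirichlet(17/3, 11/2, 13/2)
obs 11: x=1 → posterior Dirichlet(17/3, 13/2, 13/2)
obs 12: x=1 → posterior Dirichlet(17/3, 15/2, 13/2)

alpha_1=17/3, alpha_2=15/2, alpha_3=13/2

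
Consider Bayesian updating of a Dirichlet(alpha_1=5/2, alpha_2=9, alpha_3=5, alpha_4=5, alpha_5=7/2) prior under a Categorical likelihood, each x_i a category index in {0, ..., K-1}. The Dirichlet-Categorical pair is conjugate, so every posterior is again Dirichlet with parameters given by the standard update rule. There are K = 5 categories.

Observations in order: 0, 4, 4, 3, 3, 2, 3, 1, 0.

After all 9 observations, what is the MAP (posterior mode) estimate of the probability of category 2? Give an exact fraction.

obs 1: x=0 → posterior Dirichlet(7/2, 9, 5, 5, 7/2)
obs 2: x=4 → posterior Dirichlet(7/2, 9, 5, 5, 9/2)
obs 3: x=4 → posterior Dirichlet(7/2, 9, 5, 5, 11/2)
obs 4: x=3 → posterior Dirichlet(7/2, 9, 5, 6, 11/2)
obs 5: x=3 → posterior Dirichlet(7/2, 9, 5, 7, 11/2)
obs 6: x=2 → posterior Dirichlet(7/2, 9, 6, 7, 11/2)
obs 7: x=3 → posterior Dirichlet(7/2, 9, 6, 8, 11/2)
obs 8: x=1 → posterior Dirichlet(7/2, 10, 6, 8, 11/2)
obs 9: x=0 → posterior Dirichlet(9/2, 10, 6, 8, 11/2)

5/29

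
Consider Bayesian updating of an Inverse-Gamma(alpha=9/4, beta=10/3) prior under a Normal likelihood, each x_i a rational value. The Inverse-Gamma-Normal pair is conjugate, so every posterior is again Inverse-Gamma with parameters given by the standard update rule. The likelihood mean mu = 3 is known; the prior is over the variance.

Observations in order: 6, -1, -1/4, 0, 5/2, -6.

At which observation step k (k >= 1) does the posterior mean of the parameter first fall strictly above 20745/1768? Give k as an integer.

k = 6

obs 1: x=6 → posterior Inverse-Gamma(11/4, 47/6)
obs 2: x=-1 → posterior Inverse-Gamma(13/4, 95/6)
obs 3: x=-1/4 → posterior Inverse-Gamma(15/4, 2027/96)
obs 4: x=0 → posterior Inverse-Gamma(17/4, 2459/96)
obs 5: x=5/2 → posterior Inverse-Gamma(19/4, 2471/96)
obs 6: x=-6 → posterior Inverse-Gamma(21/4, 6359/96)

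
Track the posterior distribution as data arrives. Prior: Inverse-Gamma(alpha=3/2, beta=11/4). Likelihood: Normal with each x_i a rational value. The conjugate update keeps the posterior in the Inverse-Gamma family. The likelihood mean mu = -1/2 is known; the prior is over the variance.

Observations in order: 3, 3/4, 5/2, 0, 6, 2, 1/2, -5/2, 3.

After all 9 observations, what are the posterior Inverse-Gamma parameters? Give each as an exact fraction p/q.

alpha=6, beta=1509/32

obs 1: x=3 → posterior Inverse-Gamma(2, 71/8)
obs 2: x=3/4 → posterior Inverse-Gamma(5/2, 309/32)
obs 3: x=5/2 → posterior Inverse-Gamma(3, 453/32)
obs 4: x=0 → posterior Inverse-Gamma(7/2, 457/32)
obs 5: x=6 → posterior Inverse-Gamma(4, 1133/32)
obs 6: x=2 → posterior Inverse-Gamma(9/2, 1233/32)
obs 7: x=1/2 → posterior Inverse-Gamma(5, 1249/32)
obs 8: x=-5/2 → posterior Inverse-Gamma(11/2, 1313/32)
obs 9: x=3 → posterior Inverse-Gamma(6, 1509/32)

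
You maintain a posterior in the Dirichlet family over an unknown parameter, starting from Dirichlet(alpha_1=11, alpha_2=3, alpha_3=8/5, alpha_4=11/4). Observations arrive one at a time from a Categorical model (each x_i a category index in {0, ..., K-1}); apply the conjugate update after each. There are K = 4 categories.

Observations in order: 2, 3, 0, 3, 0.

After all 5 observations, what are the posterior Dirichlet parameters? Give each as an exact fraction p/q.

alpha_1=13, alpha_2=3, alpha_3=13/5, alpha_4=19/4

obs 1: x=2 → posterior Dirichlet(11, 3, 13/5, 11/4)
obs 2: x=3 → posterior Dirichlet(11, 3, 13/5, 15/4)
obs 3: x=0 → posterior Dirichlet(12, 3, 13/5, 15/4)
obs 4: x=3 → posterior Dirichlet(12, 3, 13/5, 19/4)
obs 5: x=0 → posterior Dirichlet(13, 3, 13/5, 19/4)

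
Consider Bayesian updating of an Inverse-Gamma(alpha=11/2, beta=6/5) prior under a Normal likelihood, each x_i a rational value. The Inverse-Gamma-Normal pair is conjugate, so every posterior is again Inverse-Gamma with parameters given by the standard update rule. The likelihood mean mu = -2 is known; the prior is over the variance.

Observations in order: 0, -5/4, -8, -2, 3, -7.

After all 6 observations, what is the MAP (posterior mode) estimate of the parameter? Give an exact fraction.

7437/1520

obs 1: x=0 → posterior Inverse-Gamma(6, 16/5)
obs 2: x=-5/4 → posterior Inverse-Gamma(13/2, 557/160)
obs 3: x=-8 → posterior Inverse-Gamma(7, 3437/160)
obs 4: x=-2 → posterior Inverse-Gamma(15/2, 3437/160)
obs 5: x=3 → posterior Inverse-Gamma(8, 5437/160)
obs 6: x=-7 → posterior Inverse-Gamma(17/2, 7437/160)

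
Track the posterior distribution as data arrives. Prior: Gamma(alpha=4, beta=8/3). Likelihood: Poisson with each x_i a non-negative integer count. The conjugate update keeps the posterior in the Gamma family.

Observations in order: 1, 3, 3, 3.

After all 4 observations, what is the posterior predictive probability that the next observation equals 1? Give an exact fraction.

obs 1: x=1 → posterior Gamma(5, 11/3)
obs 2: x=3 → posterior Gamma(8, 14/3)
obs 3: x=3 → posterior Gamma(11, 17/3)
obs 4: x=3 → posterior Gamma(14, 20/3)

68812800000000000000/266635235464391245607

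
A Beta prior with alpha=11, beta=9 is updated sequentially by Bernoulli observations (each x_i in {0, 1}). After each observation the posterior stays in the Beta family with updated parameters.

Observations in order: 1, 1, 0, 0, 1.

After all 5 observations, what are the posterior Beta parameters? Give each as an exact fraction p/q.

alpha=14, beta=11

obs 1: x=1 → posterior Beta(12, 9)
obs 2: x=1 → posterior Beta(13, 9)
obs 3: x=0 → posterior Beta(13, 10)
obs 4: x=0 → posterior Beta(13, 11)
obs 5: x=1 → posterior Beta(14, 11)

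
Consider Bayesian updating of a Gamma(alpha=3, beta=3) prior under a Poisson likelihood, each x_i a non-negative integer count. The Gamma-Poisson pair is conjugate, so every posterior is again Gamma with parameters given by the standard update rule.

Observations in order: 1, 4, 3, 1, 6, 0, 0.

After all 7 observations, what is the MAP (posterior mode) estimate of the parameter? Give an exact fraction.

obs 1: x=1 → posterior Gamma(4, 4)
obs 2: x=4 → posterior Gamma(8, 5)
obs 3: x=3 → posterior Gamma(11, 6)
obs 4: x=1 → posterior Gamma(12, 7)
obs 5: x=6 → posterior Gamma(18, 8)
obs 6: x=0 → posterior Gamma(18, 9)
obs 7: x=0 → posterior Gamma(18, 10)

17/10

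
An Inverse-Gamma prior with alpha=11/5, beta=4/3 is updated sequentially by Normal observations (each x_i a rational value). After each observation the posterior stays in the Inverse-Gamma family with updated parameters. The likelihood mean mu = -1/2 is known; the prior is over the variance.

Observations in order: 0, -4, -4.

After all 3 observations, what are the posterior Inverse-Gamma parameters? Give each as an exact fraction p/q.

obs 1: x=0 → posterior Inverse-Gamma(27/10, 35/24)
obs 2: x=-4 → posterior Inverse-Gamma(16/5, 91/12)
obs 3: x=-4 → posterior Inverse-Gamma(37/10, 329/24)

alpha=37/10, beta=329/24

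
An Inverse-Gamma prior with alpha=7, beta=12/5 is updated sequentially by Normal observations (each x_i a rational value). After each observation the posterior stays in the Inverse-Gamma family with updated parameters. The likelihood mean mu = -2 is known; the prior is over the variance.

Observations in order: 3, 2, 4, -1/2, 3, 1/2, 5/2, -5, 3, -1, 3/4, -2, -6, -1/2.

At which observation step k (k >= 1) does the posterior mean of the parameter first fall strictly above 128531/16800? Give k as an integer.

k = 9

obs 1: x=3 → posterior Inverse-Gamma(15/2, 149/10)
obs 2: x=2 → posterior Inverse-Gamma(8, 229/10)
obs 3: x=4 → posterior Inverse-Gamma(17/2, 409/10)
obs 4: x=-1/2 → posterior Inverse-Gamma(9, 1681/40)
obs 5: x=3 → posterior Inverse-Gamma(19/2, 2181/40)
obs 6: x=1/2 → posterior Inverse-Gamma(10, 1153/20)
obs 7: x=5/2 → posterior Inverse-Gamma(21/2, 2711/40)
obs 8: x=-5 → posterior Inverse-Gamma(11, 2891/40)
obs 9: x=3 → posterior Inverse-Gamma(23/2, 3391/40)
obs 10: x=-1 → posterior Inverse-Gamma(12, 3411/40)
obs 11: x=3/4 → posterior Inverse-Gamma(25/2, 14249/160)
obs 12: x=-2 → posterior Inverse-Gamma(13, 14249/160)
obs 13: x=-6 → posterior Inverse-Gamma(27/2, 15529/160)
obs 14: x=-1/2 → posterior Inverse-Gamma(14, 15709/160)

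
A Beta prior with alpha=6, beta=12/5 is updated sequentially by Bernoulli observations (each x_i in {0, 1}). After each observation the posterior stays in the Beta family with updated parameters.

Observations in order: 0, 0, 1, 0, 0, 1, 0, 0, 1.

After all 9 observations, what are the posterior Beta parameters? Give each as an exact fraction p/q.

obs 1: x=0 → posterior Beta(6, 17/5)
obs 2: x=0 → posterior Beta(6, 22/5)
obs 3: x=1 → posterior Beta(7, 22/5)
obs 4: x=0 → posterior Beta(7, 27/5)
obs 5: x=0 → posterior Beta(7, 32/5)
obs 6: x=1 → posterior Beta(8, 32/5)
obs 7: x=0 → posterior Beta(8, 37/5)
obs 8: x=0 → posterior Beta(8, 42/5)
obs 9: x=1 → posterior Beta(9, 42/5)

alpha=9, beta=42/5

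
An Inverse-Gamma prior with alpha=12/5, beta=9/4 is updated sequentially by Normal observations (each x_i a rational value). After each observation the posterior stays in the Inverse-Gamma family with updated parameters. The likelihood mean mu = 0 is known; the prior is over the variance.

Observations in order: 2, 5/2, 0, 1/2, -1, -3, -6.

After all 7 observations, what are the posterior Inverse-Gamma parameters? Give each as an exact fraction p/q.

obs 1: x=2 → posterior Inverse-Gamma(29/10, 17/4)
obs 2: x=5/2 → posterior Inverse-Gamma(17/5, 59/8)
obs 3: x=0 → posterior Inverse-Gamma(39/10, 59/8)
obs 4: x=1/2 → posterior Inverse-Gamma(22/5, 15/2)
obs 5: x=-1 → posterior Inverse-Gamma(49/10, 8)
obs 6: x=-3 → posterior Inverse-Gamma(27/5, 25/2)
obs 7: x=-6 → posterior Inverse-Gamma(59/10, 61/2)

alpha=59/10, beta=61/2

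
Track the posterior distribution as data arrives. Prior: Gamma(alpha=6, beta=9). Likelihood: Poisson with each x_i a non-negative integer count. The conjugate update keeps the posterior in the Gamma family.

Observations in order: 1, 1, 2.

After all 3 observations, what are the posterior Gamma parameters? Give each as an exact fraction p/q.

obs 1: x=1 → posterior Gamma(7, 10)
obs 2: x=1 → posterior Gamma(8, 11)
obs 3: x=2 → posterior Gamma(10, 12)

alpha=10, beta=12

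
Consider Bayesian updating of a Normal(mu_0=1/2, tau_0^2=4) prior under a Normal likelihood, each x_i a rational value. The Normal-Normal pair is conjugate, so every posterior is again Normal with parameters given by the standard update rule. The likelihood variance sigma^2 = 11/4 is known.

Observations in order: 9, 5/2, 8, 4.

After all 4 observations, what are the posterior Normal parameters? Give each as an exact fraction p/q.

mu_0=763/150, tau_0^2=44/75

obs 1: x=9 → posterior Normal(299/54, 44/27)
obs 2: x=5/2 → posterior Normal(379/86, 44/43)
obs 3: x=8 → posterior Normal(635/118, 44/59)
obs 4: x=4 → posterior Normal(763/150, 44/75)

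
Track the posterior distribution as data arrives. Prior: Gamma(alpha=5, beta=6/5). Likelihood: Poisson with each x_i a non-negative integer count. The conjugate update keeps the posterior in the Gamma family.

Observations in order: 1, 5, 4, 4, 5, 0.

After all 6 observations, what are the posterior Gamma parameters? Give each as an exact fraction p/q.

alpha=24, beta=36/5

obs 1: x=1 → posterior Gamma(6, 11/5)
obs 2: x=5 → posterior Gamma(11, 16/5)
obs 3: x=4 → posterior Gamma(15, 21/5)
obs 4: x=4 → posterior Gamma(19, 26/5)
obs 5: x=5 → posterior Gamma(24, 31/5)
obs 6: x=0 → posterior Gamma(24, 36/5)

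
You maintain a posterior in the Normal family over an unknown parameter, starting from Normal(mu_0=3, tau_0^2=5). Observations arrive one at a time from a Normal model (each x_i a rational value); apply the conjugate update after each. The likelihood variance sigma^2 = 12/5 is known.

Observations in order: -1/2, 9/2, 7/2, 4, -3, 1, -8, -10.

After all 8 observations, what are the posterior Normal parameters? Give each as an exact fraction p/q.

obs 1: x=-1/2 → posterior Normal(47/74, 60/37)
obs 2: x=9/2 → posterior Normal(68/31, 30/31)
obs 3: x=7/2 → posterior Normal(149/58, 20/29)
obs 4: x=4 → posterior Normal(647/224, 15/28)
obs 5: x=-3 → posterior Normal(497/274, 60/137)
obs 6: x=1 → posterior Normal(547/324, 10/27)
obs 7: x=-8 → posterior Normal(147/374, 60/187)
obs 8: x=-10 → posterior Normal(-353/424, 15/53)

mu_0=-353/424, tau_0^2=15/53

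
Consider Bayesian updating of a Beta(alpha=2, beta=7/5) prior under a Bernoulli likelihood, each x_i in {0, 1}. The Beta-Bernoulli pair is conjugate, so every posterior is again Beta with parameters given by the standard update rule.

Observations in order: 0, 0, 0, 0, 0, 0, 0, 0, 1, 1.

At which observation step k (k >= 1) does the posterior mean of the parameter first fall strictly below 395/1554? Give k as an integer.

obs 1: x=0 → posterior Beta(2, 12/5)
obs 2: x=0 → posterior Beta(2, 17/5)
obs 3: x=0 → posterior Beta(2, 22/5)
obs 4: x=0 → posterior Beta(2, 27/5)
obs 5: x=0 → posterior Beta(2, 32/5)
obs 6: x=0 → posterior Beta(2, 37/5)
obs 7: x=0 → posterior Beta(2, 42/5)
obs 8: x=0 → posterior Beta(2, 47/5)
obs 9: x=1 → posterior Beta(3, 47/5)
obs 10: x=1 → posterior Beta(4, 47/5)

k = 5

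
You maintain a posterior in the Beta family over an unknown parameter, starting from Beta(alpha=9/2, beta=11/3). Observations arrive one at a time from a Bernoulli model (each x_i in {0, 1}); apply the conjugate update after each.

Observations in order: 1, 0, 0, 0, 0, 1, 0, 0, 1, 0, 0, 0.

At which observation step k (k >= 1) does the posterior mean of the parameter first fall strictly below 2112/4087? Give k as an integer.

k = 3

obs 1: x=1 → posterior Beta(11/2, 11/3)
obs 2: x=0 → posterior Beta(11/2, 14/3)
obs 3: x=0 → posterior Beta(11/2, 17/3)
obs 4: x=0 → posterior Beta(11/2, 20/3)
obs 5: x=0 → posterior Beta(11/2, 23/3)
obs 6: x=1 → posterior Beta(13/2, 23/3)
obs 7: x=0 → posterior Beta(13/2, 26/3)
obs 8: x=0 → posterior Beta(13/2, 29/3)
obs 9: x=1 → posterior Beta(15/2, 29/3)
obs 10: x=0 → posterior Beta(15/2, 32/3)
obs 11: x=0 → posterior Beta(15/2, 35/3)
obs 12: x=0 → posterior Beta(15/2, 38/3)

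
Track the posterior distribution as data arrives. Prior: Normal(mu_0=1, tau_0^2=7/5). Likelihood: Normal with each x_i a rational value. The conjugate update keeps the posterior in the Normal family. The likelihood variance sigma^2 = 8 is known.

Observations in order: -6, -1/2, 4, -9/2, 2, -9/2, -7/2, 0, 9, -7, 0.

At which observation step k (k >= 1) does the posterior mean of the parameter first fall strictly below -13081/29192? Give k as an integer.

obs 1: x=-6 → posterior Normal(-2/47, 56/47)
obs 2: x=-1/2 → posterior Normal(-11/108, 28/27)
obs 3: x=4 → posterior Normal(45/122, 56/61)
obs 4: x=-9/2 → posterior Normal(-9/68, 14/17)
obs 5: x=2 → posterior Normal(1/15, 56/75)
obs 6: x=-9/2 → posterior Normal(-53/164, 28/41)
obs 7: x=-7/2 → posterior Normal(-51/89, 56/89)
obs 8: x=0 → posterior Normal(-17/32, 7/12)
obs 9: x=9 → posterior Normal(12/103, 56/103)
obs 10: x=-7 → posterior Normal(-37/110, 28/55)
obs 11: x=0 → posterior Normal(-37/117, 56/117)

k = 7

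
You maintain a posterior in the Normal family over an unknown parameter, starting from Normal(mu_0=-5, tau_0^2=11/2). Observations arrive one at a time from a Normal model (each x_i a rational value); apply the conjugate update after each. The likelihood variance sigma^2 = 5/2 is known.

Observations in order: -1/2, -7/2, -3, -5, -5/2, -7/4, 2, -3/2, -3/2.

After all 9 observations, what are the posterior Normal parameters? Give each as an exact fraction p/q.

mu_0=-859/416, tau_0^2=55/208

obs 1: x=-1/2 → posterior Normal(-61/32, 55/32)
obs 2: x=-7/2 → posterior Normal(-23/9, 55/54)
obs 3: x=-3 → posterior Normal(-51/19, 55/76)
obs 4: x=-5 → posterior Normal(-157/49, 55/98)
obs 5: x=-5/2 → posterior Normal(-123/40, 11/24)
obs 6: x=-7/4 → posterior Normal(-815/284, 55/142)
obs 7: x=2 → posterior Normal(-727/328, 55/164)
obs 8: x=-3/2 → posterior Normal(-793/372, 55/186)
obs 9: x=-3/2 → posterior Normal(-859/416, 55/208)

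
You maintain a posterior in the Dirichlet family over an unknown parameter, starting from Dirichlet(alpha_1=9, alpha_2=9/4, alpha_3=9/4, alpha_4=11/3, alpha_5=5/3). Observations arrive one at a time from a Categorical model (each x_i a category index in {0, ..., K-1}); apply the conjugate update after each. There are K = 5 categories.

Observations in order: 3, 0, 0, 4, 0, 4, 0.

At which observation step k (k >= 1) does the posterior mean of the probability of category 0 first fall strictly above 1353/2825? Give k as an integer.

obs 1: x=3 → posterior Dirichlet(9, 9/4, 9/4, 14/3, 5/3)
obs 2: x=0 → posterior Dirichlet(10, 9/4, 9/4, 14/3, 5/3)
obs 3: x=0 → posterior Dirichlet(11, 9/4, 9/4, 14/3, 5/3)
obs 4: x=4 → posterior Dirichlet(11, 9/4, 9/4, 14/3, 8/3)
obs 5: x=0 → posterior Dirichlet(12, 9/4, 9/4, 14/3, 8/3)
obs 6: x=4 → posterior Dirichlet(12, 9/4, 9/4, 14/3, 11/3)
obs 7: x=0 → posterior Dirichlet(13, 9/4, 9/4, 14/3, 11/3)

k = 2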